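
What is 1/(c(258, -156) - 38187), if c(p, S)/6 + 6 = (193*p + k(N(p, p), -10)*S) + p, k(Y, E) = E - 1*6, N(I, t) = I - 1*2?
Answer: 1/277065 ≈ 3.6093e-6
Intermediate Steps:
N(I, t) = -2 + I (N(I, t) = I - 2 = -2 + I)
k(Y, E) = -6 + E (k(Y, E) = E - 6 = -6 + E)
c(p, S) = -36 - 96*S + 1164*p (c(p, S) = -36 + 6*((193*p + (-6 - 10)*S) + p) = -36 + 6*((193*p - 16*S) + p) = -36 + 6*((-16*S + 193*p) + p) = -36 + 6*(-16*S + 194*p) = -36 + (-96*S + 1164*p) = -36 - 96*S + 1164*p)
1/(c(258, -156) - 38187) = 1/((-36 - 96*(-156) + 1164*258) - 38187) = 1/((-36 + 14976 + 300312) - 38187) = 1/(315252 - 38187) = 1/277065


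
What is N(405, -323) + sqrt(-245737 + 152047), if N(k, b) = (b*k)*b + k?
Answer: 42253650 + 3*I*sqrt(10410) ≈ 4.2254e+7 + 306.09*I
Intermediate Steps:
N(k, b) = k + k*b**2 (N(k, b) = k*b**2 + k = k + k*b**2)
N(405, -323) + sqrt(-245737 + 152047) = 405*(1 + (-323)**2) + sqrt(-245737 + 152047) = 405*(1 + 104329) + sqrt(-93690) = 405*104330 + 3*I*sqrt(10410) = 42253650 + 3*I*sqrt(10410)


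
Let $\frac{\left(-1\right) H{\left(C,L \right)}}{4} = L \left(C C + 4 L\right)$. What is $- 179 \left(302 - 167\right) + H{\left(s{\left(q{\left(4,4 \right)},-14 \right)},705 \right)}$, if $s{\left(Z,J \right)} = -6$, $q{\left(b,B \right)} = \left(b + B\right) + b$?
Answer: $-8078085$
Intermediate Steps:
$q{\left(b,B \right)} = B + 2 b$ ($q{\left(b,B \right)} = \left(B + b\right) + b = B + 2 b$)
$H{\left(C,L \right)} = - 4 L \left(C^{2} + 4 L\right)$ ($H{\left(C,L \right)} = - 4 L \left(C C + 4 L\right) = - 4 L \left(C^{2} + 4 L\right)$)
$- 179 \left(302 - 167\right) + H{\left(s{\left(q{\left(4,4 \right)},-14 \right)},705 \right)} = - 179 \left(302 - 167\right) - 2820 \left(\left(-6\right)^{2} + 4 \cdot 705\right) = \left(-179\right) 135 - 2820 \left(36 + 2820\right) = -24165 - 2820 \cdot 2856 = -24165 - 8053920 = -8078085$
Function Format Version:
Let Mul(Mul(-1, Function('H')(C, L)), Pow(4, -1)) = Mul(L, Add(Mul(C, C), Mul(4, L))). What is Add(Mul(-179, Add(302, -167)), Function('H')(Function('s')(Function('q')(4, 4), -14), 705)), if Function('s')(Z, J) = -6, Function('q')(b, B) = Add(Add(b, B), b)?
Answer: -8078085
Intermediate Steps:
Function('q')(b, B) = Add(B, Mul(2, b)) (Function('q')(b, B) = Add(Add(B, b), b) = Add(B, Mul(2, b)))
Function('H')(C, L) = Mul(-4, L, Add(Pow(C, 2), Mul(4, L))) (Function('H')(C, L) = Mul(-4, Mul(L, Add(Mul(C, C), Mul(4, L)))) = Mul(-4, Mul(L, Add(Pow(C, 2), Mul(4, L)))) = Mul(-4, L, Add(Pow(C, 2), Mul(4, L))))
Add(Mul(-179, Add(302, -167)), Function('H')(Function('s')(Function('q')(4, 4), -14), 705)) = Add(Mul(-179, Add(302, -167)), Mul(-4, 705, Add(Pow(-6, 2), Mul(4, 705)))) = Add(Mul(-179, 135), Mul(-4, 705, Add(36, 2820))) = Add(-24165, Mul(-4, 705, 2856)) = Add(-24165, -8053920) = -8078085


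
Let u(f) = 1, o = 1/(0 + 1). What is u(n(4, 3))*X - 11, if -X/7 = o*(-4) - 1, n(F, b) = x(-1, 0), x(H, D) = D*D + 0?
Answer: 24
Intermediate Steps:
o = 1 (o = 1/1 = 1)
x(H, D) = D**2 (x(H, D) = D**2 + 0 = D**2)
n(F, b) = 0 (n(F, b) = 0**2 = 0)
X = 35 (X = -7*(1*(-4) - 1) = -7*(-4 - 1) = -7*(-5) = 35)
u(n(4, 3))*X - 11 = 1*35 - 11 = 35 - 11 = 24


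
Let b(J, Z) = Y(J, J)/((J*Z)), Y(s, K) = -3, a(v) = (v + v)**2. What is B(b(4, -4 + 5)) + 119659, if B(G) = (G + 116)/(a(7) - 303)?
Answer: 51213591/428 ≈ 1.1966e+5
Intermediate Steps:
a(v) = 4*v**2 (a(v) = (2*v)**2 = 4*v**2)
b(J, Z) = -3/(J*Z) (b(J, Z) = -3*1/(J*Z) = -3/(J*Z))
B(G) = -116/107 - G/107 (B(G) = (G + 116)/(4*7**2 - 303) = (116 + G)/(4*49 - 303) = (116 + G)/(196 - 303) = (116 + G)/(-107) = (116 + G)*(-1/107) = -116/107 - G/107)
B(b(4, -4 + 5)) + 119659 = (-116/107 - (-3)/(107*4*(-4 + 5))) + 119659 = (-116/107 - (-3)/(107*4*1)) + 119659 = (-116/107 - (-3)/(107*4)) + 119659 = (-116/107 - 1/107*(-3/4)) + 119659 = (-116/107 + 3/428) + 119659 = -461/428 + 119659 = 51213591/428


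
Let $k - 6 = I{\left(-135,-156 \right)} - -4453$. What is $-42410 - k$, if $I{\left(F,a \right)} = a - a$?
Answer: $-46869$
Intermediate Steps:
$I{\left(F,a \right)} = 0$
$k = 4459$ ($k = 6 + \left(0 - -4453\right) = 6 + \left(0 + 4453\right) = 6 + 4453 = 4459$)
$-42410 - k = -42410 - 4459 = -46869$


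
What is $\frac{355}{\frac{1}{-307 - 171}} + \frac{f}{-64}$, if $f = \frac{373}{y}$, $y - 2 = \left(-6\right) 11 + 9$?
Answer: $- \frac{597308427}{3520} \approx -1.6969 \cdot 10^{5}$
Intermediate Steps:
$y = -55$ ($y = 2 + \left(\left(-6\right) 11 + 9\right) = 2 + \left(-66 + 9\right) = 2 - 57 = -55$)
$f = - \frac{373}{55}$ ($f = \frac{373}{-55} = 373 \left(- \frac{1}{55}\right) = - \frac{373}{55} \approx -6.7818$)
$\frac{355}{\frac{1}{-307 - 171}} + \frac{f}{-64} = \frac{355}{\frac{1}{-307 - 171}} - \frac{373}{55 \left(-64\right)} = \frac{355}{\frac{1}{-478}} - - \frac{373}{3520} = \frac{355}{- \frac{1}{478}} + \frac{373}{3520} = 355 \left(-478\right) + \frac{373}{3520} = -169690 + \frac{373}{3520} = - \frac{597308427}{3520}$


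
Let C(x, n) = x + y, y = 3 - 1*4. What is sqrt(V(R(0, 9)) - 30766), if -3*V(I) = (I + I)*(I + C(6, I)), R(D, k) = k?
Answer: 5*I*sqrt(1234) ≈ 175.64*I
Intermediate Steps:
y = -1 (y = 3 - 4 = -1)
C(x, n) = -1 + x (C(x, n) = x - 1 = -1 + x)
V(I) = -2*I*(5 + I)/3 (V(I) = -(I + I)*(I + (-1 + 6))/3 = -2*I*(I + 5)/3 = -2*I*(5 + I)/3)
sqrt(V(R(0, 9)) - 30766) = sqrt(-2/3*9*(5 + 9) - 30766) = sqrt(-2/3*9*14 - 30766) = sqrt(-84 - 30766) = sqrt(-30850) = 5*I*sqrt(1234)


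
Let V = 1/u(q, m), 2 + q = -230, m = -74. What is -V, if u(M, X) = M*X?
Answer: -1/17168 ≈ -5.8248e-5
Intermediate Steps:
q = -232 (q = -2 - 230 = -232)
V = 1/17168 (V = 1/(-232*(-74)) = 1/17168 ≈ 5.8248e-5)
-V = -1*1/17168 = -1/17168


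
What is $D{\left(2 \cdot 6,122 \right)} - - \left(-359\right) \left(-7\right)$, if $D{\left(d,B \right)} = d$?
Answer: $2525$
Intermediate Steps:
$D{\left(2 \cdot 6,122 \right)} - - \left(-359\right) \left(-7\right) = 2 \cdot 6 - - \left(-359\right) \left(-7\right) = 12 - \left(-1\right) 2513 = 12 - -2513 = 12 + 2513 = 2525$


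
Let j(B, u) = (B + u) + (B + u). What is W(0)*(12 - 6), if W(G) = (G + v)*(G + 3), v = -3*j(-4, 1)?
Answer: 324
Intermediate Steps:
j(B, u) = 2*B + 2*u
v = 18 (v = -3*(2*(-4) + 2*1) = -3*(-8 + 2) = -3*(-6) = 18)
W(G) = (3 + G)*(18 + G) (W(G) = (G + 18)*(G + 3) = (18 + G)*(3 + G) = (3 + G)*(18 + G))
W(0)*(12 - 6) = (54 + 0**2 + 21*0)*(12 - 6) = (54 + 0 + 0)*6 = 54*6 = 324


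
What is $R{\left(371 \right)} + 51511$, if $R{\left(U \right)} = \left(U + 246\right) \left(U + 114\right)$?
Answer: $350756$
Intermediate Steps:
$R{\left(U \right)} = \left(114 + U\right) \left(246 + U\right)$ ($R{\left(U \right)} = \left(246 + U\right) \left(114 + U\right) = \left(114 + U\right) \left(246 + U\right)$)
$R{\left(371 \right)} + 51511 = \left(28044 + 371^{2} + 360 \cdot 371\right) + 51511 = \left(28044 + 137641 + 133560\right) + 51511 = 299245 + 51511 = 350756$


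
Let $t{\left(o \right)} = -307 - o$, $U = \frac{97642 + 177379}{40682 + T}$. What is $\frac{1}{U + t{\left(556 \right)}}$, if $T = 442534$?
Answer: $- \frac{483216}{416740387} \approx -0.0011595$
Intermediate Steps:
$U = \frac{275021}{483216}$ ($U = \frac{97642 + 177379}{40682 + 442534} = \frac{275021}{483216} \approx 0.56915$)
$\frac{1}{U + t{\left(556 \right)}} = \frac{1}{\frac{275021}{483216} - 863} = \frac{1}{- \frac{416740387}{483216}} = - \frac{483216}{416740387}$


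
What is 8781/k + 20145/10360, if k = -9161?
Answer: 18715437/18981592 ≈ 0.98598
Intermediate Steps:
8781/k + 20145/10360 = 8781/(-9161) + 20145/10360 = 8781*(-1/9161) + 20145*(1/10360) = -8781/9161 + 4029/2072 = 18715437/18981592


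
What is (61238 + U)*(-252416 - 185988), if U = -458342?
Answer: 174091982016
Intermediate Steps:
(61238 + U)*(-252416 - 185988) = (61238 - 458342)*(-252416 - 185988) = -397104*(-438404) = 174091982016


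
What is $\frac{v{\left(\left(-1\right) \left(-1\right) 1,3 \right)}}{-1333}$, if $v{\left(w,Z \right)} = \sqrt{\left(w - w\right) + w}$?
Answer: $- \frac{1}{1333} \approx -0.00075019$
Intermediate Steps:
$v{\left(w,Z \right)} = \sqrt{w}$ ($v{\left(w,Z \right)} = \sqrt{0 + w} = \sqrt{w}$)
$\frac{v{\left(\left(-1\right) \left(-1\right) 1,3 \right)}}{-1333} = \frac{\sqrt{\left(-1\right) \left(-1\right) 1}}{-1333} = - \frac{\sqrt{1 \cdot 1}}{1333} = - \frac{\sqrt{1}}{1333} = \left(- \frac{1}{1333}\right) 1 = - \frac{1}{1333}$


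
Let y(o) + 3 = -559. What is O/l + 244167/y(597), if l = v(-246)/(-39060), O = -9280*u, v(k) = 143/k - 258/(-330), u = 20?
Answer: 55124456146534929/1524706 ≈ 3.6154e+10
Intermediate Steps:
v(k) = 43/55 + 143/k (v(k) = 143/k - 258*(-1/330) = 143/k + 43/55 = 43/55 + 143/k)
y(o) = -562 (y(o) = -3 - 559 = -562)
O = -185600 (O = -9280*20 = -185600)
l = -2713/528481800 (l = (43/55 + 143/(-246))/(-39060) = (43/55 + 143*(-1/246))*(-1/39060) = (43/55 - 143/246)*(-1/39060) = (2713/13530)*(-1/39060) = -2713/528481800 ≈ -5.1336e-6)
O/l + 244167/y(597) = -185600/(-2713/528481800) + 244167/(-562) = -185600*(-528481800/2713) + 244167*(-1/562) = 98086222080000/2713 - 244167/562 = 55124456146534929/1524706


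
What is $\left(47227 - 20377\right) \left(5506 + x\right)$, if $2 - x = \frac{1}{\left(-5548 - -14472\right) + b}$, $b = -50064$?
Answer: $\frac{608418639885}{4114} \approx 1.4789 \cdot 10^{8}$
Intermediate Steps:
$x = \frac{82281}{41140}$ ($x = 2 - \frac{1}{\left(-5548 - -14472\right) - 50064} = 2 - \frac{1}{\left(-5548 + 14472\right) - 50064} = 2 - \frac{1}{8924 - 50064} = 2 - \frac{1}{-41140} = 2 - - \frac{1}{41140} = 2 + \frac{1}{41140} = \frac{82281}{41140} \approx 2.0$)
$\left(47227 - 20377\right) \left(5506 + x\right) = \left(47227 - 20377\right) \left(5506 + \frac{82281}{41140}\right) = 26850 \cdot \frac{226599121}{41140} = \frac{608418639885}{4114}$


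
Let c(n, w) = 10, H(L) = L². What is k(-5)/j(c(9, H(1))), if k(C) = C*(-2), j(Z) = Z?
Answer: 1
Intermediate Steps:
k(C) = -2*C
k(-5)/j(c(9, H(1))) = (-2*(-5))/10 = (⅒)*10 = 1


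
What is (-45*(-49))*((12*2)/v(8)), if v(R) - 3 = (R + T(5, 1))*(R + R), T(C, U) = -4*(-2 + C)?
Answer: -52920/61 ≈ -867.54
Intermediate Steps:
T(C, U) = 8 - 4*C
v(R) = 3 + 2*R*(-12 + R) (v(R) = 3 + (R + (8 - 4*5))*(R + R) = 3 + (R + (8 - 20))*(2*R) = 3 + (R - 12)*(2*R) = 3 + (-12 + R)*(2*R) = 3 + 2*R*(-12 + R))
(-45*(-49))*((12*2)/v(8)) = (-45*(-49))*((12*2)/(3 - 24*8 + 2*8²)) = 2205*(24/(3 - 192 + 2*64)) = 2205*(24/(3 - 192 + 128)) = 2205*(24/(-61)) = 2205*(24*(-1/61)) = 2205*(-24/61) = -52920/61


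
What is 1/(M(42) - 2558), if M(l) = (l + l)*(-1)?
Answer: -1/2642 ≈ -0.00037850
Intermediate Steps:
M(l) = -2*l (M(l) = (2*l)*(-1) = -2*l)
1/(M(42) - 2558) = 1/(-2*42 - 2558) = 1/(-84 - 2558) = 1/(-2642) = -1/2642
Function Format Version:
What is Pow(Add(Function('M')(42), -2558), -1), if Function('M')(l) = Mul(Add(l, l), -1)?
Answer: Rational(-1, 2642) ≈ -0.00037850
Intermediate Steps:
Function('M')(l) = Mul(-2, l) (Function('M')(l) = Mul(Mul(2, l), -1) = Mul(-2, l))
Pow(Add(Function('M')(42), -2558), -1) = Pow(Add(Mul(-2, 42), -2558), -1) = Pow(Add(-84, -2558), -1) = Pow(-2642, -1) = Rational(-1, 2642)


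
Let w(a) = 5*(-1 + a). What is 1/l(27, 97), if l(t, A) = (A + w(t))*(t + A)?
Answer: 1/28148 ≈ 3.5527e-5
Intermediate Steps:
w(a) = -5 + 5*a
l(t, A) = (A + t)*(-5 + A + 5*t) (l(t, A) = (A + (-5 + 5*t))*(t + A) = (-5 + A + 5*t)*(A + t) = (A + t)*(-5 + A + 5*t))
1/l(27, 97) = 1/(97² + 97*27 + 5*97*(-1 + 27) + 5*27*(-1 + 27)) = 1/(9409 + 2619 + 5*97*26 + 5*27*26) = 1/(9409 + 2619 + 12610 + 3510) = 1/28148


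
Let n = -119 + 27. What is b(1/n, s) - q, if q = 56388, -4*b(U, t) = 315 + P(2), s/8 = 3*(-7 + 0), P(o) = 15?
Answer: -112941/2 ≈ -56471.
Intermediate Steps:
n = -92
s = -168 (s = 8*(3*(-7 + 0)) = 8*(3*(-7)) = 8*(-21) = -168)
b(U, t) = -165/2 (b(U, t) = -(315 + 15)/4 = -¼*330 = -165/2)
b(1/n, s) - q = -165/2 - 1*56388 = -165/2 - 56388 = -112941/2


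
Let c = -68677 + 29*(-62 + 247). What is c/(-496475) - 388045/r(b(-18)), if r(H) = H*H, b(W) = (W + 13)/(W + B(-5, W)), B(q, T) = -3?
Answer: -3398427810543/496475 ≈ -6.8451e+6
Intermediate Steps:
b(W) = (13 + W)/(-3 + W) (b(W) = (W + 13)/(W - 3) = (13 + W)/(-3 + W))
c = -63312 (c = -68677 + 29*185 = -68677 + 5365 = -63312)
r(H) = H²
c/(-496475) - 388045/r(b(-18)) = -63312/(-496475) - 388045*(-3 - 18)²/(13 - 18)² = -63312*(-1/496475) - 388045/((-5/(-21))²) = 63312/496475 - 388045/((-1/21*(-5))²) = 63312/496475 - 388045/((5/21)²) = 63312/496475 - 388045/25/441 = 63312/496475 - 388045*441/25 = 63312/496475 - 34225569/5 = -3398427810543/496475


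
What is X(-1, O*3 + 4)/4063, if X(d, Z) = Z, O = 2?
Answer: 10/4063 ≈ 0.0024612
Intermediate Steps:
X(-1, O*3 + 4)/4063 = (2*3 + 4)/4063 = (6 + 4)*(1/4063) = 10*(1/4063) = 10/4063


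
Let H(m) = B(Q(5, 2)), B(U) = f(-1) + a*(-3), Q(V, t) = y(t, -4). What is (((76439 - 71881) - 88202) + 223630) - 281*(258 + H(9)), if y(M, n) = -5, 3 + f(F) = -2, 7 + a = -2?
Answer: 61306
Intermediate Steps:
a = -9 (a = -7 - 2 = -9)
f(F) = -5 (f(F) = -3 - 2 = -5)
Q(V, t) = -5
B(U) = 22 (B(U) = -5 - 9*(-3) = -5 + 27 = 22)
H(m) = 22
(((76439 - 71881) - 88202) + 223630) - 281*(258 + H(9)) = (((76439 - 71881) - 88202) + 223630) - 281*(258 + 22) = ((4558 - 88202) + 223630) - 281*280 = (-83644 + 223630) - 78680 = 139986 - 78680 = 61306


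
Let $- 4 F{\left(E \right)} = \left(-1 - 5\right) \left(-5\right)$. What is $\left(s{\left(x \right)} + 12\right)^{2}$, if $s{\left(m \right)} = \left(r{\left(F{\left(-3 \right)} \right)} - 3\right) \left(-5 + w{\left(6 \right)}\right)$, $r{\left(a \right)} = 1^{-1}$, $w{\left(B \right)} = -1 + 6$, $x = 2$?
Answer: $144$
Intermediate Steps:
$w{\left(B \right)} = 5$
$F{\left(E \right)} = - \frac{15}{2}$ ($F{\left(E \right)} = - \frac{\left(-1 - 5\right) \left(-5\right)}{4} = - \frac{\left(-6\right) \left(-5\right)}{4} = \left(- \frac{1}{4}\right) 30 = - \frac{15}{2}$)
$r{\left(a \right)} = 1$
$s{\left(m \right)} = 0$ ($s{\left(m \right)} = \left(1 - 3\right) \left(-5 + 5\right) = \left(-2\right) 0 = 0$)
$\left(s{\left(x \right)} + 12\right)^{2} = \left(0 + 12\right)^{2} = 12^{2} = 144$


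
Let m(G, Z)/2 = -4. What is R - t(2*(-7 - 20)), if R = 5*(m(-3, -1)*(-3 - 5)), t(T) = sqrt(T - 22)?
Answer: 320 - 2*I*sqrt(19) ≈ 320.0 - 8.7178*I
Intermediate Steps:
m(G, Z) = -8 (m(G, Z) = 2*(-4) = -8)
t(T) = sqrt(-22 + T)
R = 320 (R = 5*(-8*(-3 - 5)) = 5*(-8*(-8)) = 5*64 = 320)
R - t(2*(-7 - 20)) = 320 - sqrt(-22 + 2*(-7 - 20)) = 320 - sqrt(-22 + 2*(-27)) = 320 - sqrt(-22 - 54) = 320 - sqrt(-76) = 320 - 2*I*sqrt(19)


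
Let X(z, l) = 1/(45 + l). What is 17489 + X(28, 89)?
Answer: 2343527/134 ≈ 17489.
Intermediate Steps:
17489 + X(28, 89) = 17489 + 1/(45 + 89) = 17489 + 1/134 = 2343527/134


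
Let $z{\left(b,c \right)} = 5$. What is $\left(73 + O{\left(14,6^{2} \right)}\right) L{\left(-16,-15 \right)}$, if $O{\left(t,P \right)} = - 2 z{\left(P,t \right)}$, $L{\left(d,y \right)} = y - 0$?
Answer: $-945$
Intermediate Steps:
$L{\left(d,y \right)} = y$ ($L{\left(d,y \right)} = y + 0 = y$)
$O{\left(t,P \right)} = -10$ ($O{\left(t,P \right)} = \left(-2\right) 5 = -10$)
$\left(73 + O{\left(14,6^{2} \right)}\right) L{\left(-16,-15 \right)} = \left(73 - 10\right) \left(-15\right) = 63 \left(-15\right) = -945$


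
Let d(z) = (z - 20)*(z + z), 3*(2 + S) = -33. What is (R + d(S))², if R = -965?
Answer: 11449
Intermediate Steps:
S = -13 (S = -2 + (⅓)*(-33) = -2 - 11 = -13)
d(z) = 2*z*(-20 + z) (d(z) = (-20 + z)*(2*z) = 2*z*(-20 + z))
(R + d(S))² = (-965 + 2*(-13)*(-20 - 13))² = (-965 + 2*(-13)*(-33))² = (-965 + 858)² = (-107)² = 11449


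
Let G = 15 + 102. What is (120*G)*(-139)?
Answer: -1951560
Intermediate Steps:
G = 117
(120*G)*(-139) = (120*117)*(-139) = 14040*(-139) = -1951560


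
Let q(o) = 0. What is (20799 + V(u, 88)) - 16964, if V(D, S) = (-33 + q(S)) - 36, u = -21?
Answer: 3766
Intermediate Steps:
V(D, S) = -69 (V(D, S) = (-33 + 0) - 36 = -33 - 36 = -69)
(20799 + V(u, 88)) - 16964 = (20799 - 69) - 16964 = 20730 - 16964 = 3766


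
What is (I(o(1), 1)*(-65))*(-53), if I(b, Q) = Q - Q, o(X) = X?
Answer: 0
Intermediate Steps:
I(b, Q) = 0
(I(o(1), 1)*(-65))*(-53) = (0*(-65))*(-53) = 0*(-53) = 0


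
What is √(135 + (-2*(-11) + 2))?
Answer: √159 ≈ 12.610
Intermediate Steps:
√(135 + (-2*(-11) + 2)) = √(135 + (22 + 2)) = √(135 + 24) = √159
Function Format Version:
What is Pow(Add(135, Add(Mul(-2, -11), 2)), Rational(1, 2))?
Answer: Pow(159, Rational(1, 2)) ≈ 12.610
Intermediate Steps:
Pow(Add(135, Add(Mul(-2, -11), 2)), Rational(1, 2)) = Pow(Add(135, Add(22, 2)), Rational(1, 2)) = Pow(Add(135, 24), Rational(1, 2)) = Pow(159, Rational(1, 2))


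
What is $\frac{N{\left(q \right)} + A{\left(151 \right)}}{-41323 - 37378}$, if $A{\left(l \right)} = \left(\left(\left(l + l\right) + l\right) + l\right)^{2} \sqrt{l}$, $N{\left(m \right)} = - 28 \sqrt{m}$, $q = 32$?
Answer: $- \frac{364816 \sqrt{151}}{78701} + \frac{16 \sqrt{2}}{11243} \approx -56.96$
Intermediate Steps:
$A{\left(l \right)} = 16 l^{\frac{5}{2}}$ ($A{\left(l \right)} = \left(\left(2 l + l\right) + l\right)^{2} \sqrt{l} = \left(3 l + l\right)^{2} \sqrt{l} = \left(4 l\right)^{2} \sqrt{l} = 16 l^{2} \sqrt{l} = 16 l^{\frac{5}{2}}$)
$\frac{N{\left(q \right)} + A{\left(151 \right)}}{-41323 - 37378} = \frac{- 28 \sqrt{32} + 16 \cdot 151^{\frac{5}{2}}}{-41323 - 37378} = \frac{- 28 \cdot 4 \sqrt{2} + 16 \cdot 22801 \sqrt{151}}{-78701} = \left(- 112 \sqrt{2} + 364816 \sqrt{151}\right) \left(- \frac{1}{78701}\right) = - \frac{364816 \sqrt{151}}{78701} + \frac{16 \sqrt{2}}{11243}$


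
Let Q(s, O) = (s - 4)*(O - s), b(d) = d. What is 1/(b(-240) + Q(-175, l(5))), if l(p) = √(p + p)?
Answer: -6313/199205763 + 179*√10/996028815 ≈ -3.1123e-5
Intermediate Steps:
l(p) = √2*√p (l(p) = √(2*p) = √2*√p)
Q(s, O) = (-4 + s)*(O - s)
1/(b(-240) + Q(-175, l(5))) = 1/(-240 + (-1*(-175)² - 4*√2*√5 + 4*(-175) + (√2*√5)*(-175))) = 1/(-240 + (-1*30625 - 4*√10 - 700 + √10*(-175))) = 1/(-240 + (-30625 - 4*√10 - 700 - 175*√10)) = 1/(-240 + (-31325 - 179*√10)) = 1/(-31565 - 179*√10)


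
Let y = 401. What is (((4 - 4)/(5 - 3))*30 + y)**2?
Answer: 160801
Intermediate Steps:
(((4 - 4)/(5 - 3))*30 + y)**2 = (((4 - 4)/(5 - 3))*30 + 401)**2 = ((0/2)*30 + 401)**2 = ((0*(1/2))*30 + 401)**2 = (0*30 + 401)**2 = (0 + 401)**2 = 401**2 = 160801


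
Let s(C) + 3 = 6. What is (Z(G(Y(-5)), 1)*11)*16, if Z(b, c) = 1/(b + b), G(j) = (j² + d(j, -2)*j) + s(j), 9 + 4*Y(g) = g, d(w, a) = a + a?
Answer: 352/117 ≈ 3.0085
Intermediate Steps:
d(w, a) = 2*a
s(C) = 3 (s(C) = -3 + 6 = 3)
Y(g) = -9/4 + g/4
G(j) = 3 + j² - 4*j (G(j) = (j² + (2*(-2))*j) + 3 = (j² - 4*j) + 3 = 3 + j² - 4*j)
Z(b, c) = 1/(2*b)
(Z(G(Y(-5)), 1)*11)*16 = ((1/(2*(3 + (-9/4 + (¼)*(-5))² - 4*(-9/4 + (¼)*(-5)))))*11)*16 = ((1/(2*(3 + (-9/4 - 5/4)² - 4*(-9/4 - 5/4))))*11)*16 = ((1/(2*(3 + (-7/2)² - 4*(-7/2))))*11)*16 = ((1/(2*(3 + 49/4 + 14)))*11)*16 = ((1/(2*(117/4)))*11)*16 = (((½)*(4/117))*11)*16 = ((2/117)*11)*16 = (22/117)*16 = 352/117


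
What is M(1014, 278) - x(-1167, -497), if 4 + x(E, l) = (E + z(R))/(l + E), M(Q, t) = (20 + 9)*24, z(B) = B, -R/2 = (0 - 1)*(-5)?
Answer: 1163623/1664 ≈ 699.29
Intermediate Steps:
R = -10 (R = -2*(0 - 1)*(-5) = -(-2)*(-5) = -2*5 = -10)
M(Q, t) = 696 (M(Q, t) = 29*24 = 696)
x(E, l) = -4 + (-10 + E)/(E + l) (x(E, l) = -4 + (E - 10)/(l + E) = -4 + (-10 + E)/(E + l))
M(1014, 278) - x(-1167, -497) = 696 - (-10 - 4*(-497) - 3*(-1167))/(-1167 - 497) = 696 - (-10 + 1988 + 3501)/(-1664) = 696 - (-1)*5479/1664 = 696 - 1*(-5479/1664) = 696 + 5479/1664 = 1163623/1664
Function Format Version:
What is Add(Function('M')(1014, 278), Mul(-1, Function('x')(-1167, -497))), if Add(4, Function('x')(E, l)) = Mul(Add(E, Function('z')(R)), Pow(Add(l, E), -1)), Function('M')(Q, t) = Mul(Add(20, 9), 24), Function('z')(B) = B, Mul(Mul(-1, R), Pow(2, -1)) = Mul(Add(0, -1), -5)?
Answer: Rational(1163623, 1664) ≈ 699.29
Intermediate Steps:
R = -10 (R = Mul(-2, Mul(Add(0, -1), -5)) = Mul(-2, Mul(-1, -5)) = Mul(-2, 5) = -10)
Function('M')(Q, t) = 696 (Function('M')(Q, t) = Mul(29, 24) = 696)
Function('x')(E, l) = Add(-4, Mul(Pow(Add(E, l), -1), Add(-10, E))) (Function('x')(E, l) = Add(-4, Mul(Add(E, -10), Pow(Add(l, E), -1))) = Add(-4, Mul(Add(-10, E), Pow(Add(E, l), -1))) = Add(-4, Mul(Pow(Add(E, l), -1), Add(-10, E))))
Add(Function('M')(1014, 278), Mul(-1, Function('x')(-1167, -497))) = Add(696, Mul(-1, Mul(Pow(Add(-1167, -497), -1), Add(-10, Mul(-4, -497), Mul(-3, -1167))))) = Add(696, Mul(-1, Mul(Pow(-1664, -1), Add(-10, 1988, 3501)))) = Add(696, Mul(-1, Mul(Rational(-1, 1664), 5479))) = Add(696, Mul(-1, Rational(-5479, 1664))) = Add(696, Rational(5479, 1664)) = Rational(1163623, 1664)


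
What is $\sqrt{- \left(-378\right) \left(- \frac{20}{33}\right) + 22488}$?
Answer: $\frac{4 \sqrt{168333}}{11} \approx 149.19$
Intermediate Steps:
$\sqrt{- \left(-378\right) \left(- \frac{20}{33}\right) + 22488} = \sqrt{- \left(-378\right) \left(\left(-20\right) \frac{1}{33}\right) + 22488} = \sqrt{- \frac{\left(-378\right) \left(-20\right)}{33} + 22488} = \sqrt{\left(-1\right) \frac{2520}{11} + 22488} = \sqrt{- \frac{2520}{11} + 22488} = \sqrt{\frac{244848}{11}} = \frac{4 \sqrt{168333}}{11}$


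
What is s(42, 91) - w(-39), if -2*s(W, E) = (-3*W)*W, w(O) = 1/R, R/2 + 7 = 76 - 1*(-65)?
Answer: 709127/268 ≈ 2646.0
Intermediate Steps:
R = 268 (R = -14 + 2*(76 - 1*(-65)) = -14 + 2*(76 + 65) = -14 + 2*141 = -14 + 282 = 268)
w(O) = 1/268
s(W, E) = 3*W²/2 (s(W, E) = -(-3*W)*W/2 = -(-3)*W²/2 = 3*W²/2)
s(42, 91) - w(-39) = (3/2)*42² - 1*1/268 = (3/2)*1764 - 1/268 = 2646 - 1/268 = 709127/268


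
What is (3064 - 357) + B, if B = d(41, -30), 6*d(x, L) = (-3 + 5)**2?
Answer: 8123/3 ≈ 2707.7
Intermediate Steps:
d(x, L) = 2/3 (d(x, L) = (-3 + 5)**2/6 = (1/6)*2**2 = (1/6)*4 = 2/3)
B = 2/3 ≈ 0.66667
(3064 - 357) + B = (3064 - 357) + 2/3 = 2707 + 2/3 = 8123/3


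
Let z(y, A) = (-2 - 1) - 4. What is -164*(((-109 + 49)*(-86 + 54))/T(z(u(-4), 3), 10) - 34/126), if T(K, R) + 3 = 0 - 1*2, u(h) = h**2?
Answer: 3970276/63 ≈ 63020.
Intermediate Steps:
z(y, A) = -7 (z(y, A) = -3 - 4 = -7)
T(K, R) = -5 (T(K, R) = -3 + (0 - 1*2) = -3 + (0 - 2) = -3 - 2 = -5)
-164*(((-109 + 49)*(-86 + 54))/T(z(u(-4), 3), 10) - 34/126) = -164*(((-109 + 49)*(-86 + 54))/(-5) - 34/126) = -164*(-60*(-32)*(-1/5) - 34*1/126) = -164*(1920*(-1/5) - 17/63) = -164*(-384 - 17/63) = -164*(-24209/63) = 3970276/63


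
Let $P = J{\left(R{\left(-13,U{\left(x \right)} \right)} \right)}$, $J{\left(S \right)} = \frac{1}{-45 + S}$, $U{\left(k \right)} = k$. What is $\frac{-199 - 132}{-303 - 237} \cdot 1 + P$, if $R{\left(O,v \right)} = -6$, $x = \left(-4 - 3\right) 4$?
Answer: $\frac{5447}{9180} \approx 0.59336$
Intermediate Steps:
$x = -28$ ($x = \left(-7\right) 4 = -28$)
$P = - \frac{1}{51}$ ($P = \frac{1}{-45 - 6} = \frac{1}{-51} = - \frac{1}{51} \approx -0.019608$)
$\frac{-199 - 132}{-303 - 237} \cdot 1 + P = \frac{-199 - 132}{-303 - 237} \cdot 1 - \frac{1}{51} = - \frac{331}{-540} \cdot 1 - \frac{1}{51} = \left(-331\right) \left(- \frac{1}{540}\right) 1 - \frac{1}{51} = \frac{331}{540} \cdot 1 - \frac{1}{51} = \frac{331}{540} - \frac{1}{51} = \frac{5447}{9180}$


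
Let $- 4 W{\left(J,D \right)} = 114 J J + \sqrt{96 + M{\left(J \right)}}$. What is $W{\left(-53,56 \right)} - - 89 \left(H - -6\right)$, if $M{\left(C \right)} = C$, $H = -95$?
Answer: $- \frac{175955}{2} - \frac{\sqrt{43}}{4} \approx -87979.0$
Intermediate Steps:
$W{\left(J,D \right)} = - \frac{57 J^{2}}{2} - \frac{\sqrt{96 + J}}{4}$ ($W{\left(J,D \right)} = - \frac{114 J J + \sqrt{96 + J}}{4} = - \frac{114 J^{2} + \sqrt{96 + J}}{4} = - \frac{\sqrt{96 + J} + 114 J^{2}}{4} = - \frac{57 J^{2}}{2} - \frac{\sqrt{96 + J}}{4}$)
$W{\left(-53,56 \right)} - - 89 \left(H - -6\right) = \left(- \frac{57 \left(-53\right)^{2}}{2} - \frac{\sqrt{96 - 53}}{4}\right) - - 89 \left(-95 - -6\right) = \left(\left(- \frac{57}{2}\right) 2809 - \frac{\sqrt{43}}{4}\right) - - 89 \left(-95 + \left(-46 + 52\right)\right) = \left(- \frac{160113}{2} - \frac{\sqrt{43}}{4}\right) - - 89 \left(-95 + 6\right) = \left(- \frac{160113}{2} - \frac{\sqrt{43}}{4}\right) - \left(-89\right) \left(-89\right) = \left(- \frac{160113}{2} - \frac{\sqrt{43}}{4}\right) - 7921 = - \frac{175955}{2} - \frac{\sqrt{43}}{4}$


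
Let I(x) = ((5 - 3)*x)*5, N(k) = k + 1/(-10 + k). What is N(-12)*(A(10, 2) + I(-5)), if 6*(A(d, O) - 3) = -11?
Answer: 77645/132 ≈ 588.22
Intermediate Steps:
A(d, O) = 7/6 (A(d, O) = 3 + (1/6)*(-11) = 3 - 11/6 = 7/6)
I(x) = 10*x (I(x) = (2*x)*5 = 10*x)
N(-12)*(A(10, 2) + I(-5)) = ((1 + (-12)**2 - 10*(-12))/(-10 - 12))*(7/6 + 10*(-5)) = ((1 + 144 + 120)/(-22))*(7/6 - 50) = -1/22*265*(-293/6) = -265/22*(-293/6) = 77645/132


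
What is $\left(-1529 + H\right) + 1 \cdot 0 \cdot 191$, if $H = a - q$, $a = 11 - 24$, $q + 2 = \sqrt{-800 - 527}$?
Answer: $-1540 - i \sqrt{1327} \approx -1540.0 - 36.428 i$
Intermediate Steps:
$q = -2 + i \sqrt{1327}$ ($q = -2 + \sqrt{-800 - 527} = -2 + \sqrt{-1327} = -2 + i \sqrt{1327} \approx -2.0 + 36.428 i$)
$a = -13$ ($a = 11 - 24 = -13$)
$H = -11 - i \sqrt{1327}$ ($H = -13 - \left(-2 + i \sqrt{1327}\right) = -13 + \left(2 - i \sqrt{1327}\right) = -11 - i \sqrt{1327} \approx -11.0 - 36.428 i$)
$\left(-1529 + H\right) + 1 \cdot 0 \cdot 191 = \left(-1529 - \left(11 + i \sqrt{1327}\right)\right) + 1 \cdot 0 \cdot 191 = \left(-1540 - i \sqrt{1327}\right) + 0 \cdot 191 = \left(-1540 - i \sqrt{1327}\right) + 0 = -1540 - i \sqrt{1327}$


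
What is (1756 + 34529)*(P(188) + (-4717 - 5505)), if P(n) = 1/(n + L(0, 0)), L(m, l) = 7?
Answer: -4821766091/13 ≈ -3.7091e+8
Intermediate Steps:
P(n) = 1/(7 + n) (P(n) = 1/(n + 7) = 1/(7 + n))
(1756 + 34529)*(P(188) + (-4717 - 5505)) = (1756 + 34529)*(1/(7 + 188) + (-4717 - 5505)) = 36285*(1/195 - 10222) = 36285*(-1993289/195) = -4821766091/13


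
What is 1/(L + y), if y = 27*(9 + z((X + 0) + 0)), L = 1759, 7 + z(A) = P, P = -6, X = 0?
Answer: 1/1651 ≈ 0.00060569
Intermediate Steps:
z(A) = -13 (z(A) = -7 - 6 = -13)
y = -108 (y = 27*(9 - 13) = 27*(-4) = -108)
1/(L + y) = 1/(1759 - 108) = 1/1651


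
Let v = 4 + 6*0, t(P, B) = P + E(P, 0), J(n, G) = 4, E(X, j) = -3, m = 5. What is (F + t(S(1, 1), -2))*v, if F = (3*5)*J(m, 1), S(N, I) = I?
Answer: 232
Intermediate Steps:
t(P, B) = -3 + P (t(P, B) = P - 3 = -3 + P)
F = 60 (F = (3*5)*4 = 15*4 = 60)
v = 4 (v = 4 + 0 = 4)
(F + t(S(1, 1), -2))*v = (60 + (-3 + 1))*4 = (60 - 2)*4 = 58*4 = 232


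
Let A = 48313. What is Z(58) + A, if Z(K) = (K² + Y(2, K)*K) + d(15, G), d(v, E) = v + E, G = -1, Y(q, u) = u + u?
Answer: 58419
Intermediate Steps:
Y(q, u) = 2*u
d(v, E) = E + v
Z(K) = 14 + 3*K² (Z(K) = (K² + (2*K)*K) + (-1 + 15) = (K² + 2*K²) + 14 = 3*K² + 14 = 14 + 3*K²)
Z(58) + A = (14 + 3*58²) + 48313 = (14 + 3*3364) + 48313 = (14 + 10092) + 48313 = 10106 + 48313 = 58419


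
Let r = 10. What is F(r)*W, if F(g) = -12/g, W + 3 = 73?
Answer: -84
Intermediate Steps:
W = 70 (W = -3 + 73 = 70)
F(r)*W = -12/10*70 = -12*⅒*70 = -6/5*70 = -84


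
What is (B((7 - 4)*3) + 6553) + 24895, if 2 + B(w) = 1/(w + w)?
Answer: 566029/18 ≈ 31446.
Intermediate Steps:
B(w) = -2 + 1/(2*w) (B(w) = -2 + 1/(w + w) = -2 + 1/(2*w))
(B((7 - 4)*3) + 6553) + 24895 = ((-2 + 1/(2*(((7 - 4)*3)))) + 6553) + 24895 = ((-2 + 1/(2*((3*3)))) + 6553) + 24895 = ((-2 + (½)/9) + 6553) + 24895 = ((-2 + (½)*(⅑)) + 6553) + 24895 = ((-2 + 1/18) + 6553) + 24895 = (-35/18 + 6553) + 24895 = 117919/18 + 24895 = 566029/18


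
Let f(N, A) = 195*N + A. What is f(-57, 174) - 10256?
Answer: -21197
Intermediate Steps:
f(N, A) = A + 195*N
f(-57, 174) - 10256 = (174 + 195*(-57)) - 10256 = (174 - 11115) - 10256 = -10941 - 10256 = -21197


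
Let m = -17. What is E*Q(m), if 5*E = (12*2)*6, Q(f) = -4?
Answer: -576/5 ≈ -115.20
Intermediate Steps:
E = 144/5 (E = ((12*2)*6)/5 = (24*6)/5 = (⅕)*144 = 144/5 ≈ 28.800)
E*Q(m) = (144/5)*(-4) = -576/5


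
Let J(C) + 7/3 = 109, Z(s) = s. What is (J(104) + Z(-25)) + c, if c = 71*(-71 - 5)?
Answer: -15943/3 ≈ -5314.3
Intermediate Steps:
c = -5396 (c = 71*(-76) = -5396)
J(C) = 320/3 (J(C) = -7/3 + 109 = 320/3)
(J(104) + Z(-25)) + c = (320/3 - 25) - 5396 = 245/3 - 5396 = -15943/3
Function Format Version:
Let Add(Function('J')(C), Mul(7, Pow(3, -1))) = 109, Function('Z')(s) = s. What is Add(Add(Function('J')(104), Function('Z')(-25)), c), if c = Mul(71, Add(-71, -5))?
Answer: Rational(-15943, 3) ≈ -5314.3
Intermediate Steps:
c = -5396 (c = Mul(71, -76) = -5396)
Function('J')(C) = Rational(320, 3) (Function('J')(C) = Add(Rational(-7, 3), 109) = Rational(320, 3))
Add(Add(Function('J')(104), Function('Z')(-25)), c) = Add(Add(Rational(320, 3), -25), -5396) = Add(Rational(245, 3), -5396) = Rational(-15943, 3)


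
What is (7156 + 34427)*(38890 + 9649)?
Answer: 2018397237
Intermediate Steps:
(7156 + 34427)*(38890 + 9649) = 41583*48539 = 2018397237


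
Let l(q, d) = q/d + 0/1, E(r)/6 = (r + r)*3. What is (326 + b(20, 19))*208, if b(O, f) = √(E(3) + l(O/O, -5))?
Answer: 67808 + 1456*√55/5 ≈ 69968.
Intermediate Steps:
E(r) = 36*r (E(r) = 6*((r + r)*3) = 6*((2*r)*3) = 6*(6*r) = 36*r)
l(q, d) = q/d (l(q, d) = q/d + 0*1 = q/d + 0 = q/d)
b(O, f) = 7*√55/5 (b(O, f) = √(36*3 + (O/O)/(-5)) = √(108 + 1*(-⅕)) = √(108 - ⅕) = √(539/5) = 7*√55/5)
(326 + b(20, 19))*208 = (326 + 7*√55/5)*208 = 67808 + 1456*√55/5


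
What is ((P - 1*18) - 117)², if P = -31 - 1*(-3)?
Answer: 26569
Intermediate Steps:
P = -28 (P = -31 + 3 = -28)
((P - 1*18) - 117)² = ((-28 - 1*18) - 117)² = ((-28 - 18) - 117)² = (-46 - 117)² = (-163)² = 26569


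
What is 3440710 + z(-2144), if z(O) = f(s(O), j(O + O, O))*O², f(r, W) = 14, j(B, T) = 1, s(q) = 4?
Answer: 67795014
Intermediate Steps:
z(O) = 14*O²
3440710 + z(-2144) = 3440710 + 14*(-2144)² = 3440710 + 14*4596736 = 3440710 + 64354304 = 67795014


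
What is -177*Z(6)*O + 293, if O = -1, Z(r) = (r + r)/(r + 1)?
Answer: 4175/7 ≈ 596.43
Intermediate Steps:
Z(r) = 2*r/(1 + r) (Z(r) = (2*r)/(1 + r) = 2*r/(1 + r))
-177*Z(6)*O + 293 = -177*2*6/(1 + 6)*(-1) + 293 = -177*2*6/7*(-1) + 293 = -177*2*6*(⅐)*(-1) + 293 = -2124*(-1)/7 + 293 = -177*(-12/7) + 293 = 2124/7 + 293 = 4175/7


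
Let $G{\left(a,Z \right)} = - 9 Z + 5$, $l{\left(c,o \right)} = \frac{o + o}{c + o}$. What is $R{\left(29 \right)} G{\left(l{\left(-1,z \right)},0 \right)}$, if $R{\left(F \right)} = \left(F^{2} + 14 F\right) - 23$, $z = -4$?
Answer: $6120$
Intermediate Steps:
$R{\left(F \right)} = -23 + F^{2} + 14 F$
$l{\left(c,o \right)} = \frac{2 o}{c + o}$
$G{\left(a,Z \right)} = 5 - 9 Z$
$R{\left(29 \right)} G{\left(l{\left(-1,z \right)},0 \right)} = \left(-23 + 29^{2} + 14 \cdot 29\right) \left(5 - 0\right) = \left(-23 + 841 + 406\right) \left(5 + 0\right) = 1224 \cdot 5 = 6120$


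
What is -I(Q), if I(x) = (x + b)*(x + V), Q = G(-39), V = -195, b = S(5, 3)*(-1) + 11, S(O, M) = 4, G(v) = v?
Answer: -7488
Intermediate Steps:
b = 7 (b = 4*(-1) + 11 = -4 + 11 = 7)
Q = -39
I(x) = (-195 + x)*(7 + x) (I(x) = (x + 7)*(x - 195) = (7 + x)*(-195 + x) = (-195 + x)*(7 + x))
-I(Q) = -(-1365 + (-39)² - 188*(-39)) = -(-1365 + 1521 + 7332) = -1*7488 = -7488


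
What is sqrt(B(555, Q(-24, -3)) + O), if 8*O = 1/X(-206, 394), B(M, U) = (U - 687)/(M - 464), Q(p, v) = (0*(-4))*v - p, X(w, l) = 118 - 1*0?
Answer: I*sqrt(19880581)/1652 ≈ 2.699*I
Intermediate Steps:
X(w, l) = 118 (X(w, l) = 118 + 0 = 118)
Q(p, v) = -p (Q(p, v) = 0*v - p = 0 - p = -p)
B(M, U) = (-687 + U)/(-464 + M)
O = 1/944 (O = (1/8)/118 = (1/8)*(1/118) = 1/944 ≈ 0.0010593)
sqrt(B(555, Q(-24, -3)) + O) = sqrt((-687 - 1*(-24))/(-464 + 555) + 1/944) = sqrt((-687 + 24)/91 + 1/944) = sqrt((1/91)*(-663) + 1/944) = sqrt(-51/7 + 1/944) = sqrt(-48137/6608) = I*sqrt(19880581)/1652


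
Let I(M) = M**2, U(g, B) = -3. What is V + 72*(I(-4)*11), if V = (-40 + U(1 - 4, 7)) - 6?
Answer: 12623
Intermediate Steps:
V = -49 (V = (-40 - 3) - 6 = -43 - 6 = -49)
V + 72*(I(-4)*11) = -49 + 72*((-4)**2*11) = -49 + 72*(16*11) = -49 + 72*176 = -49 + 12672 = 12623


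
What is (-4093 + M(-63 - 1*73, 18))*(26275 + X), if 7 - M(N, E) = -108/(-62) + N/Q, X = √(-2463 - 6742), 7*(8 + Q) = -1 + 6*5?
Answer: -90673763800/837 - 3450952*I*√9205/837 ≈ -1.0833e+8 - 3.9557e+5*I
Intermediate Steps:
Q = -27/7 (Q = -8 + (-1 + 6*5)/7 = -8 + (-1 + 30)/7 = -8 + (⅐)*29 = -8 + 29/7 = -27/7 ≈ -3.8571)
X = I*√9205 (X = √(-9205) = I*√9205 ≈ 95.943*I)
M(N, E) = 163/31 + 7*N/27 (M(N, E) = 7 - (-108/(-62) + N/(-27/7)) = 7 - (-108*(-1/62) + N*(-7/27)) = 7 - (54/31 - 7*N/27) = 7 + (-54/31 + 7*N/27) = 163/31 + 7*N/27)
(-4093 + M(-63 - 1*73, 18))*(26275 + X) = (-4093 + (163/31 + 7*(-63 - 1*73)/27))*(26275 + I*√9205) = (-4093 + (163/31 + 7*(-63 - 73)/27))*(26275 + I*√9205) = (-4093 + (163/31 + (7/27)*(-136)))*(26275 + I*√9205) = (-4093 + (163/31 - 952/27))*(26275 + I*√9205) = (-4093 - 25111/837)*(26275 + I*√9205) = -3450952*(26275 + I*√9205)/837 = -90673763800/837 - 3450952*I*√9205/837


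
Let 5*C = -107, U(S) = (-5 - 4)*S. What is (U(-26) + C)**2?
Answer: 1129969/25 ≈ 45199.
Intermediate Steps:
U(S) = -9*S
C = -107/5 (C = (1/5)*(-107) = -107/5 ≈ -21.400)
(U(-26) + C)**2 = (-9*(-26) - 107/5)**2 = (234 - 107/5)**2 = (1063/5)**2 = 1129969/25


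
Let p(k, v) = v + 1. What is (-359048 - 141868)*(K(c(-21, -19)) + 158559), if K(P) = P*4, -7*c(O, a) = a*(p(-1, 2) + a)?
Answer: -555364066452/7 ≈ -7.9338e+10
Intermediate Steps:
p(k, v) = 1 + v
c(O, a) = -a*(3 + a)/7 (c(O, a) = -a*((1 + 2) + a)/7 = -a*(3 + a)/7)
K(P) = 4*P
(-359048 - 141868)*(K(c(-21, -19)) + 158559) = (-359048 - 141868)*(4*(-1/7*(-19)*(3 - 19)) + 158559) = -500916*(4*(-1/7*(-19)*(-16)) + 158559) = -500916*(4*(-304/7) + 158559) = -500916*(-1216/7 + 158559) = -500916*1108697/7 = -555364066452/7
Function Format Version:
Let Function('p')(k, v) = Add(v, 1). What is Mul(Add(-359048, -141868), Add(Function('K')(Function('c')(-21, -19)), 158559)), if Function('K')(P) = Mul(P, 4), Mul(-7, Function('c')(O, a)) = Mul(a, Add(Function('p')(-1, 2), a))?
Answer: Rational(-555364066452, 7) ≈ -7.9338e+10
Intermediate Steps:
Function('p')(k, v) = Add(1, v)
Function('c')(O, a) = Mul(Rational(-1, 7), a, Add(3, a)) (Function('c')(O, a) = Mul(Rational(-1, 7), Mul(a, Add(Add(1, 2), a))) = Mul(Rational(-1, 7), Mul(a, Add(3, a))) = Mul(Rational(-1, 7), a, Add(3, a)))
Function('K')(P) = Mul(4, P)
Mul(Add(-359048, -141868), Add(Function('K')(Function('c')(-21, -19)), 158559)) = Mul(Add(-359048, -141868), Add(Mul(4, Mul(Rational(-1, 7), -19, Add(3, -19))), 158559)) = Mul(-500916, Add(Mul(4, Mul(Rational(-1, 7), -19, -16)), 158559)) = Mul(-500916, Add(Mul(4, Rational(-304, 7)), 158559)) = Mul(-500916, Add(Rational(-1216, 7), 158559)) = Mul(-500916, Rational(1108697, 7)) = Rational(-555364066452, 7)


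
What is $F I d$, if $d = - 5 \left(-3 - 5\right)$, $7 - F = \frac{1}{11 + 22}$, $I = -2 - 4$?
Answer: $- \frac{18400}{11} \approx -1672.7$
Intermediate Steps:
$I = -6$
$F = \frac{230}{33}$ ($F = 7 - \frac{1}{11 + 22} = 7 - \frac{1}{33} = \frac{230}{33} \approx 6.9697$)
$d = 40$ ($d = \left(-5\right) \left(-8\right) = 40$)
$F I d = \frac{230}{33} \left(-6\right) 40 = \left(- \frac{460}{11}\right) 40 = - \frac{18400}{11}$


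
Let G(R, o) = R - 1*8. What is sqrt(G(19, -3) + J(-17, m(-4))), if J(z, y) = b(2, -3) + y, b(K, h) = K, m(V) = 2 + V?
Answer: sqrt(11) ≈ 3.3166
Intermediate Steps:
G(R, o) = -8 + R (G(R, o) = R - 8 = -8 + R)
J(z, y) = 2 + y
sqrt(G(19, -3) + J(-17, m(-4))) = sqrt((-8 + 19) + (2 + (2 - 4))) = sqrt(11 + (2 - 2)) = sqrt(11 + 0) = sqrt(11)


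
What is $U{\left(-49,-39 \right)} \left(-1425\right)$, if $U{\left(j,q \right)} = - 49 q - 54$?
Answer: $-2646225$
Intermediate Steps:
$U{\left(j,q \right)} = -54 - 49 q$
$U{\left(-49,-39 \right)} \left(-1425\right) = \left(-54 - -1911\right) \left(-1425\right) = \left(-54 + 1911\right) \left(-1425\right) = 1857 \left(-1425\right) = -2646225$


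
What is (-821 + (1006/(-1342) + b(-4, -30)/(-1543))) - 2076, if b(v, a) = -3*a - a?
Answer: -3000274290/1035353 ≈ -2897.8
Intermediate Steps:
b(v, a) = -4*a
(-821 + (1006/(-1342) + b(-4, -30)/(-1543))) - 2076 = (-821 + (1006/(-1342) - 4*(-30)/(-1543))) - 2076 = (-821 + (1006*(-1/1342) + 120*(-1/1543))) - 2076 = (-821 + (-503/671 - 120/1543)) - 2076 = (-821 - 856649/1035353) - 2076 = -850881462/1035353 - 2076 = -3000274290/1035353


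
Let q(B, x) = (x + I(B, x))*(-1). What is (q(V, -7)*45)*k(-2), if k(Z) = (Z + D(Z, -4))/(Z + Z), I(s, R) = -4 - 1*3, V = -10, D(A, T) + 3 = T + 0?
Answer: 2835/2 ≈ 1417.5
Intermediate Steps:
D(A, T) = -3 + T (D(A, T) = -3 + (T + 0) = -3 + T)
I(s, R) = -7 (I(s, R) = -4 - 3 = -7)
q(B, x) = 7 - x (q(B, x) = (x - 7)*(-1) = (-7 + x)*(-1) = 7 - x)
k(Z) = (-7 + Z)/(2*Z) (k(Z) = (Z + (-3 - 4))/(Z + Z) = (Z - 7)/((2*Z)) = (-7 + Z)*(1/(2*Z)) = (-7 + Z)/(2*Z))
(q(V, -7)*45)*k(-2) = ((7 - 1*(-7))*45)*((½)*(-7 - 2)/(-2)) = ((7 + 7)*45)*((½)*(-½)*(-9)) = (14*45)*(9/4) = 630*(9/4) = 2835/2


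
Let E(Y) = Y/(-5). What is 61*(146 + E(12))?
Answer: 43798/5 ≈ 8759.6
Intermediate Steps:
E(Y) = -Y/5 (E(Y) = Y*(-⅕) = -Y/5)
61*(146 + E(12)) = 61*(146 - ⅕*12) = 61*(146 - 12/5) = 61*(718/5) = 43798/5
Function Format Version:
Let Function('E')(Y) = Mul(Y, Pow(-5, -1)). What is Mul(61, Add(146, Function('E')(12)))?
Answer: Rational(43798, 5) ≈ 8759.6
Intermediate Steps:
Function('E')(Y) = Mul(Rational(-1, 5), Y) (Function('E')(Y) = Mul(Y, Rational(-1, 5)) = Mul(Rational(-1, 5), Y))
Mul(61, Add(146, Function('E')(12))) = Mul(61, Add(146, Mul(Rational(-1, 5), 12))) = Mul(61, Add(146, Rational(-12, 5))) = Mul(61, Rational(718, 5)) = Rational(43798, 5)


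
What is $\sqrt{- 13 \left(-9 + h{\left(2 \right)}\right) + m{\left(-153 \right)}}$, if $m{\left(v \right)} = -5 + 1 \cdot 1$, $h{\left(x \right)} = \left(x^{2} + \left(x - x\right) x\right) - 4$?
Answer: $\sqrt{113} \approx 10.63$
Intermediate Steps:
$h{\left(x \right)} = -4 + x^{2}$ ($h{\left(x \right)} = \left(x^{2} + 0 x\right) - 4 = \left(x^{2} + 0\right) - 4 = x^{2} - 4 = -4 + x^{2}$)
$m{\left(v \right)} = -4$ ($m{\left(v \right)} = -5 + 1 = -4$)
$\sqrt{- 13 \left(-9 + h{\left(2 \right)}\right) + m{\left(-153 \right)}} = \sqrt{- 13 \left(-9 - \left(4 - 2^{2}\right)\right) - 4} = \sqrt{- 13 \left(-9 + \left(-4 + 4\right)\right) - 4} = \sqrt{- 13 \left(-9 + 0\right) - 4} = \sqrt{\left(-13\right) \left(-9\right) - 4} = \sqrt{117 - 4} = \sqrt{113}$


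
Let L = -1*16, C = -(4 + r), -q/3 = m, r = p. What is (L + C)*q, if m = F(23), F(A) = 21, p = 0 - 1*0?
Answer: 1260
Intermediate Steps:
p = 0 (p = 0 + 0 = 0)
r = 0
m = 21
q = -63 (q = -3*21 = -63)
C = -4 (C = -(4 + 0) = -1*4 = -4)
L = -16
(L + C)*q = (-16 - 4)*(-63) = -20*(-63) = 1260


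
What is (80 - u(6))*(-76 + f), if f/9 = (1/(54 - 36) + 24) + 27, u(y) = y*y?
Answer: 16874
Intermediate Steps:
u(y) = y²
f = 919/2 (f = 9*((1/(54 - 36) + 24) + 27) = 9*((1/18 + 24) + 27) = 9*(433/18 + 27) = 9*(919/18) = 919/2 ≈ 459.50)
(80 - u(6))*(-76 + f) = (80 - 1*6²)*(-76 + 919/2) = (80 - 1*36)*(767/2) = (80 - 36)*(767/2) = 44*(767/2) = 16874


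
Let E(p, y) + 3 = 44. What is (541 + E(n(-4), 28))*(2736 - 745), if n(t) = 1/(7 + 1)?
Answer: 1158762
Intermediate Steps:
n(t) = ⅛ (n(t) = 1/8 = ⅛)
E(p, y) = 41 (E(p, y) = -3 + 44 = 41)
(541 + E(n(-4), 28))*(2736 - 745) = (541 + 41)*(2736 - 745) = 582*1991 = 1158762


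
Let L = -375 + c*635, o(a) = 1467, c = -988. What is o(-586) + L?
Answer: -626288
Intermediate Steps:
L = -627755 (L = -375 - 988*635 = -375 - 627380 = -627755)
o(-586) + L = 1467 - 627755 = -626288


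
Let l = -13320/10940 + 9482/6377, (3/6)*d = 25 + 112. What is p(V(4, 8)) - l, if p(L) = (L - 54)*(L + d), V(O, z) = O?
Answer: -48487183672/3488219 ≈ -13900.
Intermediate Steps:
d = 274 (d = 2*(25 + 112) = 2*137 = 274)
p(L) = (-54 + L)*(274 + L) (p(L) = (L - 54)*(L + 274) = (-54 + L)*(274 + L))
l = 939572/3488219 (l = -13320*1/10940 + 9482*(1/6377) = -666/547 + 9482/6377 = 939572/3488219 ≈ 0.26936)
p(V(4, 8)) - l = (-14796 + 4**2 + 220*4) - 1*939572/3488219 = (-14796 + 16 + 880) - 939572/3488219 = -13900 - 939572/3488219 = -48487183672/3488219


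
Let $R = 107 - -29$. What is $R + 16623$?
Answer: $16759$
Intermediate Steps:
$R = 136$ ($R = 107 + 29 = 136$)
$R + 16623 = 136 + 16623 = 16759$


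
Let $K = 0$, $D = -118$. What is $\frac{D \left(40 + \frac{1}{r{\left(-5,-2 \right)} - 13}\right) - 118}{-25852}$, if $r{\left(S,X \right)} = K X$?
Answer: $\frac{15694}{84019} \approx 0.18679$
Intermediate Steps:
$r{\left(S,X \right)} = 0$ ($r{\left(S,X \right)} = 0 X = 0$)
$\frac{D \left(40 + \frac{1}{r{\left(-5,-2 \right)} - 13}\right) - 118}{-25852} = \frac{- 118 \left(40 + \frac{1}{0 - 13}\right) - 118}{-25852} = \left(- 118 \left(40 + \frac{1}{-13}\right) - 118\right) \left(- \frac{1}{25852}\right) = \left(- 118 \left(40 - \frac{1}{13}\right) - 118\right) \left(- \frac{1}{25852}\right) = \left(\left(-118\right) \frac{519}{13} - 118\right) \left(- \frac{1}{25852}\right) = \left(- \frac{61242}{13} - 118\right) \left(- \frac{1}{25852}\right) = \left(- \frac{62776}{13}\right) \left(- \frac{1}{25852}\right) = \frac{15694}{84019}$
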